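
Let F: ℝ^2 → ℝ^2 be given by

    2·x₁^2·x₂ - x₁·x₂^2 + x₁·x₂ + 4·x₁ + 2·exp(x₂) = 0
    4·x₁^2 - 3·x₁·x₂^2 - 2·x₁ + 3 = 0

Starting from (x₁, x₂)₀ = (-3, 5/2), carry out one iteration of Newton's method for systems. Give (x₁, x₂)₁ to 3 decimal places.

At (-3, 5/2): F = (68.61499, 101.250).
Jacobian J = [[4·x₁·x₂ - x₂^2 + x₂ + 4, 2·x₁^2 - 2·x₁·x₂ + x₁ + 2·exp(x₂)], [8·x₁ - 3·x₂^2 - 2, -6·x₁·x₂]].
At the point, J = [[-29.750, 54.36499], [-44.750, 45.000]] (det J = 1094.08321).
Solving J·Δ = −F gives Δ = (2.209, -0.053).
Then the next iterate is (x₁, x₂)₁ = (-0.791, 2.447).

(-0.791, 2.447)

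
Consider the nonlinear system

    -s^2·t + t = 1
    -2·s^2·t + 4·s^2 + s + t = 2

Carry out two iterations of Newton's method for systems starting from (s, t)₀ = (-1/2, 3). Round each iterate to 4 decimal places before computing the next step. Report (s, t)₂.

At (-1/2, 3): F = (1.2500, 0.0000).
Jacobian J = [[-2·s·t, -s^2 + 1], [-4·s·t + 8·s + 1, -2·s^2 + 1]].
At the point, J = [[3.0000, 0.7500], [3.0000, 0.5000]] (det J = -0.7500).
Solving J·Δ = −F gives Δ = (0.8333, -5.0000).
Then the next iterate is (s, t)₁ = (0.3333, -2.0000).
Round to (0.3333, -2.0000) and repeat: F = (-2.777822, -2.777989), J = [[1.3332, 0.888911], [6.3328, 0.777822]].
Δ = (0.0672, 3.0241), so (s, t)₂ = (0.4005, 1.0241).

(0.4005, 1.0241)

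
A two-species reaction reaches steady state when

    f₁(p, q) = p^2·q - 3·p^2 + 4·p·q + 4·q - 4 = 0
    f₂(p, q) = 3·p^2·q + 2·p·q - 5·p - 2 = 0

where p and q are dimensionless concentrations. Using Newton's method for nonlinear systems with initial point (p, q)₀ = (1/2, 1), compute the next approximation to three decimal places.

(-5.161, 2.571)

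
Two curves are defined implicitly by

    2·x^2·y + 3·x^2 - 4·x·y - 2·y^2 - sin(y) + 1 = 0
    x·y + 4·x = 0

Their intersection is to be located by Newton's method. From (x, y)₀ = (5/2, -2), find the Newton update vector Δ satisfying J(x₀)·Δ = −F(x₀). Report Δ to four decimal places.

(-2.4722, -0.0222)

At (5/2, -2): F = (7.659297, 5.0000).
Jacobian J = [[4·x·y + 6·x - 4·y, 2·x^2 - 4·x - 4·y - cos(y)], [y + 4, x]].
At the point, J = [[3.0000, 10.916147], [2.0000, 2.5000]] (det J = -14.332294).
Solving J·Δ = −F gives Δ = (-2.4722, -0.0222).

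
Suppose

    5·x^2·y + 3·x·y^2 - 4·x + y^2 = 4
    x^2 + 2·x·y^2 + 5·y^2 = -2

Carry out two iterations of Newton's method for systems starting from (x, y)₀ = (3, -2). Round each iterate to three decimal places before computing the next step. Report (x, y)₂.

(0.816, -0.608)

At (3, -2): F = (-66.000, 55.000).
Jacobian J = [[10·x·y + 3·y^2 - 4, 5·x^2 + 6·x·y + 2·y], [2·x + 2·y^2, 4·x·y + 10·y]].
At the point, J = [[-52.000, 5.000], [14.000, -44.000]] (det J = 2218.000).
Solving J·Δ = −F gives Δ = (-1.185, 0.873).
Then the next iterate is (x, y)₁ = (1.815, -1.127).
Round to (1.815, -1.127) and repeat: F = (-21.63698, 16.25544), J = [[-20.64466, 1.94410], [6.17026, -19.45202]].
Δ = (-0.999, 0.519), so (x, y)₂ = (0.816, -0.608).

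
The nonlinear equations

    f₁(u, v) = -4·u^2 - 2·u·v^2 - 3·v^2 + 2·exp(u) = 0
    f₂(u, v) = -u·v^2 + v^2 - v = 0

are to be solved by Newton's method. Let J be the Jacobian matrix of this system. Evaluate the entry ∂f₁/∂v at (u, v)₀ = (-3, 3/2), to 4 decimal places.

9.0000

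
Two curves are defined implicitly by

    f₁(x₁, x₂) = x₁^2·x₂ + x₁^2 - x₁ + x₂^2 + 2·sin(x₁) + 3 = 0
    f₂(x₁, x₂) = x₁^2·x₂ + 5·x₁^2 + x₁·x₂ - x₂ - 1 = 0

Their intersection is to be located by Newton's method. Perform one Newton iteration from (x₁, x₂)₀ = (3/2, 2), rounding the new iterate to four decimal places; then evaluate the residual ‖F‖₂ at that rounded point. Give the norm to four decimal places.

6.8684

At (3/2, 2): F = (14.244990, 15.7500).
Jacobian J = [[2·x₁·x₂ + 2·x₁ + 2·cos(x₁) - 1, x₁^2 + 2·x₂], [2·x₁·x₂ + 10·x₁ + x₂, x₁^2 + x₁ - 1]].
At the point, J = [[8.141474, 6.2500], [23.0000, 2.7500]] (det J = -121.360945).
Solving J·Δ = −F gives Δ = (-0.4883, -1.6431).
Then the next iterate is (x₁, x₂)₁ = (1.0117, 0.3569).
Re-evaluating at (1.0117, 0.3569): F = (5.199984, 4.487160), so ‖F‖₂ = 6.8684.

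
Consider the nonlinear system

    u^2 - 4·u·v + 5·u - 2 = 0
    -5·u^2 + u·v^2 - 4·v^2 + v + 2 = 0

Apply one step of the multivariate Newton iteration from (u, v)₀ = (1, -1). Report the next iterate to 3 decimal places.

At (1, -1): F = (8.000, -7.000).
Jacobian J = [[2·u - 4·v + 5, -4·u], [-10·u + v^2, 2·u·v - 8·v + 1]].
At the point, J = [[11.000, -4.000], [-9.000, 7.000]] (det J = 41.000).
Solving J·Δ = −F gives Δ = (-0.683, 0.122).
Then the next iterate is (u, v)₁ = (0.317, -0.878).

(0.317, -0.878)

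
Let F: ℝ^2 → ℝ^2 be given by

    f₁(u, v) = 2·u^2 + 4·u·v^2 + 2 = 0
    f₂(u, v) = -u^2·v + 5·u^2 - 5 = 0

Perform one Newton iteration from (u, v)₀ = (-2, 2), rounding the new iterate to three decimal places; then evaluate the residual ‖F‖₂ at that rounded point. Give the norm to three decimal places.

At (-2, 2): F = (-22.000, 7.000).
Jacobian J = [[4·u + 4·v^2, 8·u·v], [-2·u·v + 10·u, -u^2]].
At the point, J = [[8.000, -32.000], [-12.000, -4.000]] (det J = -416.000).
Solving J·Δ = −F gives Δ = (0.750, -0.500).
Then the next iterate is (u, v)₁ = (-1.250, 1.500).
Re-evaluating at (-1.250, 1.500): F = (-6.125, 0.46875), so ‖F‖₂ = 6.143.

6.143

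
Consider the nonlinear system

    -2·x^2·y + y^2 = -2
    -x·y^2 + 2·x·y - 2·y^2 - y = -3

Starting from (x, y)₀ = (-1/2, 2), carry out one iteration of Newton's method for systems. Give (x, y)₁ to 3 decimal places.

At (-1/2, 2): F = (5.000, -7.000).
Jacobian J = [[-4·x·y, -2·x^2 + 2·y], [-y^2 + 2·y, -2·x·y + 2·x - 4·y - 1]].
At the point, J = [[4.000, 3.500], [0.000, -8.000]] (det J = -32.000).
Solving J·Δ = −F gives Δ = (-0.484, -0.875).
Then the next iterate is (x, y)₁ = (-0.984, 1.125).

(-0.984, 1.125)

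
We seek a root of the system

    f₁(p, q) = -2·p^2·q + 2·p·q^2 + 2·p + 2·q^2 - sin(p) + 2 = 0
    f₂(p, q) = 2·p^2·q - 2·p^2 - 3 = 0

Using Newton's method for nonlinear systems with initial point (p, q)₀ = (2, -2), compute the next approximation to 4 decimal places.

(1.0959, -1.3372)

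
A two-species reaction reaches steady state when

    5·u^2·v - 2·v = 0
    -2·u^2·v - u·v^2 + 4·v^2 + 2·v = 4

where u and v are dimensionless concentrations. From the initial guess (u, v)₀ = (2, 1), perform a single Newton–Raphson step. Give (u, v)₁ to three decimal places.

(1.115, 0.984)

At (2, 1): F = (18.000, -8.000).
Jacobian J = [[10·u·v, 5·u^2 - 2], [-4·u·v - v^2, -2·u^2 - 2·u·v + 8·v + 2]].
At the point, J = [[20.000, 18.000], [-9.000, -2.000]] (det J = 122.000).
Solving J·Δ = −F gives Δ = (-0.885, -0.016).
Then the next iterate is (u, v)₁ = (1.115, 0.984).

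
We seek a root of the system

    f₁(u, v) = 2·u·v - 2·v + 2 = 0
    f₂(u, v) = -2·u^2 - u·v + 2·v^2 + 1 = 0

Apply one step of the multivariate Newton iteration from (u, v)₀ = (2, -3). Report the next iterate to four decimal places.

At (2, -3): F = (-4.0000, 17.0000).
Jacobian J = [[2·v, 2·u - 2], [-4·u - v, -u + 4·v]].
At the point, J = [[-6.0000, 2.0000], [-5.0000, -14.0000]] (det J = 94.0000).
Solving J·Δ = −F gives Δ = (-0.2340, 1.2979).
Then the next iterate is (u, v)₁ = (1.7660, -1.7021).

(1.7660, -1.7021)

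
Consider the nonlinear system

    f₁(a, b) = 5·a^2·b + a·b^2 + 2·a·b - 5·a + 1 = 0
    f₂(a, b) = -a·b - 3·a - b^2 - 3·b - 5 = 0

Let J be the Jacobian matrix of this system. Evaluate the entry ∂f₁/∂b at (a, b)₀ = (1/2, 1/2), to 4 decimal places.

∂f₁/∂b = 5·a^2 + 2·a·b + 2·a.
At (1/2, 1/2) this is 2.7500.

2.7500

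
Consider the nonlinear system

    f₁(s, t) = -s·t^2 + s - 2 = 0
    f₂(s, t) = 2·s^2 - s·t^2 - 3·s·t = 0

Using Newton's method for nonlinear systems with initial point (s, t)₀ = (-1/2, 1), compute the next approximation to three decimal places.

At (-1/2, 1): F = (-2.000, 2.500).
Jacobian J = [[-t^2 + 1, -2·s·t], [4·s - t^2 - 3·t, -2·s·t - 3·s]].
At the point, J = [[0.000, 1.000], [-6.000, 2.500]] (det J = 6.000).
Solving J·Δ = −F gives Δ = (1.250, 2.000).
Then the next iterate is (s, t)₁ = (0.750, 3.000).

(0.750, 3.000)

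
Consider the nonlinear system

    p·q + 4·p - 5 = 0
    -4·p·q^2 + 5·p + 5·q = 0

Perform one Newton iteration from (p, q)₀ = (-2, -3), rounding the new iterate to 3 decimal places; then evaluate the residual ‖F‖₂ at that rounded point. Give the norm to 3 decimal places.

164.768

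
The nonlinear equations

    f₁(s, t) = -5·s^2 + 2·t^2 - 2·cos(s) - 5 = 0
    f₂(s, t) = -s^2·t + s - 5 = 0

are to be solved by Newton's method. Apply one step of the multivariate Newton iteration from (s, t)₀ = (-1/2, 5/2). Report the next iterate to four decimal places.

(1.1697, 1.3758)

At (-1/2, 5/2): F = (4.494835, -6.1250).
Jacobian J = [[-10·s + 2·sin(s), 4·t], [-2·s·t + 1, -s^2]].
At the point, J = [[4.041149, 10.0000], [3.5000, -0.2500]] (det J = -36.010287).
Solving J·Δ = −F gives Δ = (1.6697, -1.1242).
Then the next iterate is (s, t)₁ = (1.1697, 1.3758).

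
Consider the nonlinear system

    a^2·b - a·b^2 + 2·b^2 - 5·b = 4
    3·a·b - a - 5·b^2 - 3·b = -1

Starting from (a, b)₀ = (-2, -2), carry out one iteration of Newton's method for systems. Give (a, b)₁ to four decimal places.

At (-2, -2): F = (14.0000, 1.0000).
Jacobian J = [[2·a·b - b^2, a^2 - 2·a·b + 4·b - 5], [3·b - 1, 3·a - 10·b - 3]].
At the point, J = [[4.0000, -17.0000], [-7.0000, 11.0000]] (det J = -75.0000).
Solving J·Δ = −F gives Δ = (2.2800, 1.3600).
Then the next iterate is (a, b)₁ = (0.2800, -0.6400).

(0.2800, -0.6400)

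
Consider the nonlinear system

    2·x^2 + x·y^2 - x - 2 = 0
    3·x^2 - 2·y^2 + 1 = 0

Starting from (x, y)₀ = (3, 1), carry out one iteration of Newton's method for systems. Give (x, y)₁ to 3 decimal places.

At (3, 1): F = (16.000, 26.000).
Jacobian J = [[4·x + y^2 - 1, 2·x·y], [6·x, -4·y]].
At the point, J = [[12.000, 6.000], [18.000, -4.000]] (det J = -156.000).
Solving J·Δ = −F gives Δ = (-1.410, 0.154).
Then the next iterate is (x, y)₁ = (1.590, 1.154).

(1.590, 1.154)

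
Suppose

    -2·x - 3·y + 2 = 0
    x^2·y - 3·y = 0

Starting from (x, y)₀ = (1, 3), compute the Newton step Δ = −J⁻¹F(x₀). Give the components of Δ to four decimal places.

(0.0000, -3.0000)

At (1, 3): F = (-9.0000, -6.0000).
Jacobian J = [[-2, -3], [2·x·y, x^2 - 3]].
At the point, J = [[-2.0000, -3.0000], [6.0000, -2.0000]] (det J = 22.0000).
Solving J·Δ = −F gives Δ = (0.0000, -3.0000).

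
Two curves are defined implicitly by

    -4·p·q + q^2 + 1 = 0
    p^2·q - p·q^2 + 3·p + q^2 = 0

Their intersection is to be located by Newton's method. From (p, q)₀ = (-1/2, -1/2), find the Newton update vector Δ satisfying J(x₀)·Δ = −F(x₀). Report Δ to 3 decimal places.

(0.163, -0.576)

At (-1/2, -1/2): F = (0.250, -1.250).
Jacobian J = [[-4·q, -4·p + 2·q], [2·p·q - q^2 + 3, p^2 - 2·p·q + 2·q]].
At the point, J = [[2.000, 1.000], [3.250, -1.250]] (det J = -5.750).
Solving J·Δ = −F gives Δ = (0.163, -0.576).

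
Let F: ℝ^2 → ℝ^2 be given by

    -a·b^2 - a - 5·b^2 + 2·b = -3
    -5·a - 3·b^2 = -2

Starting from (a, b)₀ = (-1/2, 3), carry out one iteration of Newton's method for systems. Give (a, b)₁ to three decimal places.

(-0.418, 1.727)

At (-1/2, 3): F = (-31.000, -22.500).
Jacobian J = [[-b^2 - 1, -2·a·b - 10·b + 2], [-5, -6·b]].
At the point, J = [[-10.000, -25.000], [-5.000, -18.000]] (det J = 55.000).
Solving J·Δ = −F gives Δ = (0.082, -1.273).
Then the next iterate is (a, b)₁ = (-0.418, 1.727).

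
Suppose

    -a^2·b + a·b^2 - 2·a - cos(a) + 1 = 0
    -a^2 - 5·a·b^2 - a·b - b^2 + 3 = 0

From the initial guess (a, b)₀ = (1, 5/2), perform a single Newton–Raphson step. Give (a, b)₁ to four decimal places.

At (1, 5/2): F = (2.209698, -38.0000).
Jacobian J = [[-2·a·b + b^2 + sin(a) - 2, -a^2 + 2·a·b], [-2·a - 5·b^2 - b, -10·a·b - a - 2·b]].
At the point, J = [[0.091471, 4.0000], [-35.7500, -31.0000]] (det J = 140.164399).
Solving J·Δ = −F gives Δ = (-0.5957, -0.5388).
Then the next iterate is (a, b)₁ = (0.4043, 1.9612).

(0.4043, 1.9612)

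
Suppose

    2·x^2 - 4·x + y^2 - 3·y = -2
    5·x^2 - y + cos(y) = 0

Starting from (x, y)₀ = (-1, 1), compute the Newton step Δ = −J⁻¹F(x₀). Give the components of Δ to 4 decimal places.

(1.3755, -5.0040)

At (-1, 1): F = (6.0000, 4.540302).
Jacobian J = [[4·x - 4, 2·y - 3], [10·x, -sin(y) - 1]].
At the point, J = [[-8.0000, -1.0000], [-10.0000, -1.841471]] (det J = 4.731768).
Solving J·Δ = −F gives Δ = (1.3755, -5.0040).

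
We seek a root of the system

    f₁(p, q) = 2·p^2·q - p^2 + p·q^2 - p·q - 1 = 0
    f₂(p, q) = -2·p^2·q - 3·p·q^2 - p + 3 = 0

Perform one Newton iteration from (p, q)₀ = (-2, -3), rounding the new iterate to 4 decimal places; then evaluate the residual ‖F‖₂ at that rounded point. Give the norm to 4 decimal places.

29.8325

At (-2, -3): F = (-53.0000, 83.0000).
Jacobian J = [[4·p·q - 2·p + q^2 - q, 2·p^2 + 2·p·q - p], [-4·p·q - 3·q^2 - 1, -2·p^2 - 6·p·q]].
At the point, J = [[40.0000, 22.0000], [-52.0000, -44.0000]] (det J = -616.0000).
Solving J·Δ = −F gives Δ = (0.8214, 0.9156).
Then the next iterate is (p, q)₁ = (-1.1786, -2.0844).
Re-evaluating at (-1.1786, -2.0844): F = (-15.757334, 25.331544), so ‖F‖₂ = 29.8325.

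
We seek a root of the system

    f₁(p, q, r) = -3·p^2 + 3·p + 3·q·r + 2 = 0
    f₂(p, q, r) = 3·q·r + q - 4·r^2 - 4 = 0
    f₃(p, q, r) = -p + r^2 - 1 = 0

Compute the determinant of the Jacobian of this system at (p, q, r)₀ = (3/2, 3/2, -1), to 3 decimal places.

J = [[-6·p + 3, 3·r, 3·q], [0, 3·r + 1, 3·q - 8·r], [-1, 0, 2·r]].
At the point, J = [[-6.000, -3.000, 4.500], [0.000, -2.000, 12.500], [-1.000, 0.000, -2.000]].
det J = 4.500.

4.500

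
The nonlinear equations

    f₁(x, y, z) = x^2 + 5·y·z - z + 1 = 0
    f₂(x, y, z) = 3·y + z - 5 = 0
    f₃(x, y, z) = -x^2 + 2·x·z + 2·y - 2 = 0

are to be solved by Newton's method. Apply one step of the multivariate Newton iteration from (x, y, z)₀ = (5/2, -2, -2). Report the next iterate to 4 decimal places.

(-0.9894, 3.7042, -6.1127)

At (5/2, -2, -2): F = (29.2500, -13.0000, -22.2500).
Jacobian J = [[2·x, 5·z, 5·y - 1], [0, 3, 1], [-2·x + 2·z, 2, 2·x]].
At the point, J = [[5.0000, -10.0000, -11.0000], [0.0000, 3.0000, 1.0000], [-9.0000, 2.0000, 5.0000]] (det J = -142.0000).
Solving J·Δ = −F gives Δ = (-3.4894, 5.7042, -4.1127).
Then the next iterate is (x, y, z)₁ = (-0.9894, 3.7042, -6.1127).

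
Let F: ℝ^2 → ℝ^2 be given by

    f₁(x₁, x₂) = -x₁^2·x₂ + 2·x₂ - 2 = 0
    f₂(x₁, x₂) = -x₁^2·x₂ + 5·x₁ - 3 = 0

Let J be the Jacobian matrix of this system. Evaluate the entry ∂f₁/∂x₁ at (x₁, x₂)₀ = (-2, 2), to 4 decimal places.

∂f₁/∂x₁ = -2·x₁·x₂.
At (-2, 2) this is 8.0000.

8.0000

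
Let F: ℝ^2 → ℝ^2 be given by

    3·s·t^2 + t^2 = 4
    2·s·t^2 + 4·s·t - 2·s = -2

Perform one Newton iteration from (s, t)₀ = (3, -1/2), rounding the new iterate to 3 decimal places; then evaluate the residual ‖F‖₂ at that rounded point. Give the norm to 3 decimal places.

4.132

At (3, -1/2): F = (-1.500, -8.500).
Jacobian J = [[3·t^2, 6·s·t + 2·t], [2·t^2 + 4·t - 2, 4·s·t + 4·s]].
At the point, J = [[0.750, -10.000], [-3.500, 6.000]] (det J = -30.500).
Solving J·Δ = −F gives Δ = (-3.082, -0.381).
Then the next iterate is (s, t)₁ = (-0.082, -0.881).
Re-evaluating at (-0.082, -0.881): F = (-3.41477, 2.32568), so ‖F‖₂ = 4.132.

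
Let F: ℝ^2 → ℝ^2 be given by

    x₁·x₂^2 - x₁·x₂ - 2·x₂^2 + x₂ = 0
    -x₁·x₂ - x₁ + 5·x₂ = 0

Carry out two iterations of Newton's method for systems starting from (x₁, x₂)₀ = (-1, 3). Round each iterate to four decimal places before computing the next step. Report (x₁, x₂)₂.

(4.0814, 3.1159)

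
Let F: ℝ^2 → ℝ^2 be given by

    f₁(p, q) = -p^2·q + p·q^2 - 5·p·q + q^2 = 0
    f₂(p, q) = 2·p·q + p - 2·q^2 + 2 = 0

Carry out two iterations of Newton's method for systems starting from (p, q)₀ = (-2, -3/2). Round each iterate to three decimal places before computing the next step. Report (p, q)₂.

(0.024, -1.104)

At (-2, -3/2): F = (-11.250, 1.500).
Jacobian J = [[-2·p·q + q^2 - 5·q, -p^2 + 2·p·q - 5·p + 2·q], [2·q + 1, 2·p - 4·q]].
At the point, J = [[3.750, 9.000], [-2.000, 2.000]] (det J = 25.500).
Solving J·Δ = −F gives Δ = (1.412, 0.662).
Then the next iterate is (p, q)₁ = (-0.588, -0.838).
Round to (-0.588, -0.838) and repeat: F = (-1.88466, 0.993), J = [[3.90676, 1.90374], [-0.676, 2.176]].
Δ = (0.612, -0.266), so (p, q)₂ = (0.024, -1.104).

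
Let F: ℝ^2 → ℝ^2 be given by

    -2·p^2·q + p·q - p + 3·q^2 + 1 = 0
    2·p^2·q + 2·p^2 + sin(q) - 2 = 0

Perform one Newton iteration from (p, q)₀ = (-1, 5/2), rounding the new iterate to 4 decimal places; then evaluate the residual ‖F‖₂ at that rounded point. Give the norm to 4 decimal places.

3.7142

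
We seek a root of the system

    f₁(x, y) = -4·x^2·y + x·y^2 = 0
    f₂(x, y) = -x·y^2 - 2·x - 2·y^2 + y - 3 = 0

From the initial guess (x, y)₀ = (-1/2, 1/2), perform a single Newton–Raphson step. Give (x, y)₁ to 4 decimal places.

At (-1/2, 1/2): F = (-0.6250, -1.8750).
Jacobian J = [[-8·x·y + y^2, -4·x^2 + 2·x·y], [-y^2 - 2, -2·x·y - 4·y + 1]].
At the point, J = [[2.2500, -1.5000], [-2.2500, -0.5000]] (det J = -4.5000).
Solving J·Δ = −F gives Δ = (-0.5556, -1.2500).
Then the next iterate is (x, y)₁ = (-1.0556, -0.7500).

(-1.0556, -0.7500)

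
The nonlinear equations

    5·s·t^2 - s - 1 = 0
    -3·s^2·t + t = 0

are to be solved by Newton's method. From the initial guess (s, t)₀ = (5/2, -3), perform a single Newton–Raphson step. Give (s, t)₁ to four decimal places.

(1.7062, -2.0123)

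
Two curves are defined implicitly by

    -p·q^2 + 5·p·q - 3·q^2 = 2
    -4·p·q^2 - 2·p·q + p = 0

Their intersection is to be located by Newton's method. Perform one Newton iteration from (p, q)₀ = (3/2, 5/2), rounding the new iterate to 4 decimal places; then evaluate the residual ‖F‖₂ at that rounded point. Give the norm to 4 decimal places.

At (3/2, 5/2): F = (-11.3750, -43.5000).
Jacobian J = [[-q^2 + 5·q, -2·p·q + 5·p - 6·q], [-4·q^2 - 2·q + 1, -8·p·q - 2·p]].
At the point, J = [[6.2500, -15.0000], [-29.0000, -33.0000]] (det J = -641.2500).
Solving J·Δ = −F gives Δ = (-0.4322, -0.9384).
Then the next iterate is (p, q)₁ = (1.0678, 1.5616).
Re-evaluating at (1.0678, 1.5616): F = (-3.582333, -12.682878), so ‖F‖₂ = 13.1791.

13.1791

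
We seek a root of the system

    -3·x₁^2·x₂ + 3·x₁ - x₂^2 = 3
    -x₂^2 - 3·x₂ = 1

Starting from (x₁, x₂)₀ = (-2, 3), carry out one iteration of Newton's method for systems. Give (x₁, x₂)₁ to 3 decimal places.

At (-2, 3): F = (-54.000, -19.000).
Jacobian J = [[-6·x₁·x₂ + 3, -3·x₁^2 - 2·x₂], [0, -2·x₂ - 3]].
At the point, J = [[39.000, -18.000], [0.000, -9.000]] (det J = -351.000).
Solving J·Δ = −F gives Δ = (0.410, -2.111).
Then the next iterate is (x₁, x₂)₁ = (-1.590, 0.889).

(-1.590, 0.889)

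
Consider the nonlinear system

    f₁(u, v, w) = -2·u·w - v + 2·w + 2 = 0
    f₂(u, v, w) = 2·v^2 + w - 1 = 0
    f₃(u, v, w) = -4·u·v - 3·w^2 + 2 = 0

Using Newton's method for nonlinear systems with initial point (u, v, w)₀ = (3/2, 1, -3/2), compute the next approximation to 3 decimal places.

(0.928, 0.906, -0.623)

At (3/2, 1, -3/2): F = (2.500, -0.500, -10.750).
Jacobian J = [[-2·w, -1, -2·u + 2], [0, 4·v, 1], [-4·v, -4·u, -6·w]].
At the point, J = [[3.000, -1.000, -1.000], [0.000, 4.000, 1.000], [-4.000, -6.000, 9.000]] (det J = 114.000).
Solving J·Δ = −F gives Δ = (-0.572, -0.094, 0.877).
Then the next iterate is (u, v, w)₁ = (0.928, 0.906, -0.623).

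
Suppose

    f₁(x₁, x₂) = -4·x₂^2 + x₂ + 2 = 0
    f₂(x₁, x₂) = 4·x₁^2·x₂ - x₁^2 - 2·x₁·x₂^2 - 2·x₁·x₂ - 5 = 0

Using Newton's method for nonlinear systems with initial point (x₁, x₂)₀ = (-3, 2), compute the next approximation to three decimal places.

(-2.237, 1.200)

At (-3, 2): F = (-12.000, 94.000).
Jacobian J = [[0, -8·x₂ + 1], [8·x₁·x₂ - 2·x₁ - 2·x₂^2 - 2·x₂, 4·x₁^2 - 4·x₁·x₂ - 2·x₁]].
At the point, J = [[0.000, -15.000], [-54.000, 66.000]] (det J = -810.000).
Solving J·Δ = −F gives Δ = (0.763, -0.800).
Then the next iterate is (x₁, x₂)₁ = (-2.237, 1.200).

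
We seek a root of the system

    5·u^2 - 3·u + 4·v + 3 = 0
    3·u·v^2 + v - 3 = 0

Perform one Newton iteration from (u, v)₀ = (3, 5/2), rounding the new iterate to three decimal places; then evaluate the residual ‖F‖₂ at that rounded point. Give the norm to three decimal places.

20.674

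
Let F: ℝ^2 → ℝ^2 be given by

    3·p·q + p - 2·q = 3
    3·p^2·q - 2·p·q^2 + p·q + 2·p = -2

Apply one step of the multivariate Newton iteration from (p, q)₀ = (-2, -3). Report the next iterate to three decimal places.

(-1.056, -1.569)

At (-2, -3): F = (19.000, 4.000).
Jacobian J = [[3·q + 1, 3·p - 2], [6·p·q - 2·q^2 + q + 2, 3·p^2 - 4·p·q + p]].
At the point, J = [[-8.000, -8.000], [17.000, -14.000]] (det J = 248.000).
Solving J·Δ = −F gives Δ = (0.944, 1.431).
Then the next iterate is (p, q)₁ = (-1.056, -1.569).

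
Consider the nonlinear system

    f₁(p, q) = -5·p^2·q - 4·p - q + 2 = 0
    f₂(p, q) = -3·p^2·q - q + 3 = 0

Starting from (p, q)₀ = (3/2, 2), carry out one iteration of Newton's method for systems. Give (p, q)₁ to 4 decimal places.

(-0.0756, 4.0465)

At (3/2, 2): F = (-28.5000, -12.5000).
Jacobian J = [[-10·p·q - 4, -5·p^2 - 1], [-6·p·q, -3·p^2 - 1]].
At the point, J = [[-34.0000, -12.2500], [-18.0000, -7.7500]] (det J = 43.0000).
Solving J·Δ = −F gives Δ = (-1.5756, 2.0465).
Then the next iterate is (p, q)₁ = (-0.0756, 4.0465).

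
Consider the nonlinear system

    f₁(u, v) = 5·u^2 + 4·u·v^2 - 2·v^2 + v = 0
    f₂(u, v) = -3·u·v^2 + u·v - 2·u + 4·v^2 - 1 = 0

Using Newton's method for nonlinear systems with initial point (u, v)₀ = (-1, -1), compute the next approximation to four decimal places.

(-0.4821, -0.6071)

At (-1, -1): F = (-2.0000, 9.0000).
Jacobian J = [[10·u + 4·v^2, 8·u·v - 4·v + 1], [-3·v^2 + v - 2, -6·u·v + u + 8·v]].
At the point, J = [[-6.0000, 13.0000], [-6.0000, -15.0000]] (det J = 168.0000).
Solving J·Δ = −F gives Δ = (0.5179, 0.3929).
Then the next iterate is (u, v)₁ = (-0.4821, -0.6071).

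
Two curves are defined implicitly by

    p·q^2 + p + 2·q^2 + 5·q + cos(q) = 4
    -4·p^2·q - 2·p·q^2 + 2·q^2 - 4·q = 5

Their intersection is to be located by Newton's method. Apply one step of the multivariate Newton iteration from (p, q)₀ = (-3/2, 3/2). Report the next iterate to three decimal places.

(-0.330, 0.228)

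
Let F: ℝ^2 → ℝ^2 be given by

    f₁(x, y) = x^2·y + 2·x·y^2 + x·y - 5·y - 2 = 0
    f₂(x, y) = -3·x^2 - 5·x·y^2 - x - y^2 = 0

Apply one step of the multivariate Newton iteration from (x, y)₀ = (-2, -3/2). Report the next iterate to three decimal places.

At (-2, -3/2): F = (-6.500, 10.250).
Jacobian J = [[2·x·y + 2·y^2 + y, x^2 + 4·x·y + x - 5], [-6·x - 5·y^2 - 1, -10·x·y - 2·y]].
At the point, J = [[9.000, 9.000], [-0.250, -27.000]] (det J = -240.750).
Solving J·Δ = −F gives Δ = (0.346, 0.376).
Then the next iterate is (x, y)₁ = (-1.654, -1.124).

(-1.654, -1.124)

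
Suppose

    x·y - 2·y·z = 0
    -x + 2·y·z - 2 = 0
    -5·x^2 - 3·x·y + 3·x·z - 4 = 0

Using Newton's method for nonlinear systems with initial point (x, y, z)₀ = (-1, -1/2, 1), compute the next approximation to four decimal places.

(-0.7273, -1.4091, -3.0909)

At (-1, -1/2, 1): F = (1.5000, -2.0000, -13.5000).
Jacobian J = [[y, x - 2·z, -2·y], [-1, 2·z, 2·y], [-10·x - 3·y + 3·z, -3·x, 3·x]].
At the point, J = [[-0.5000, -3.0000, 1.0000], [-1.0000, 2.0000, -1.0000], [14.5000, 3.0000, -3.0000]] (det J = 22.0000).
Solving J·Δ = −F gives Δ = (0.2727, -0.9091, -4.0909).
Then the next iterate is (x, y, z)₁ = (-0.7273, -1.4091, -3.0909).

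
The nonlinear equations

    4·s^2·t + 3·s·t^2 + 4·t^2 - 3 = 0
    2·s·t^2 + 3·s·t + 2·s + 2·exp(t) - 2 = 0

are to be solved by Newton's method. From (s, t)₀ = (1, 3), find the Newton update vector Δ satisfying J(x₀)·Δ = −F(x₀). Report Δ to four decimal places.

(-0.5964, -0.9040)

At (1, 3): F = (72.0000, 67.171074).
Jacobian J = [[8·s·t + 3·t^2, 4·s^2 + 6·s·t + 8·t], [2·t^2 + 3·t + 2, 4·s·t + 3·s + 2·exp(t)]].
At the point, J = [[51.0000, 46.0000], [29.0000, 55.171074]] (det J = 1479.724766).
Solving J·Δ = −F gives Δ = (-0.5964, -0.9040).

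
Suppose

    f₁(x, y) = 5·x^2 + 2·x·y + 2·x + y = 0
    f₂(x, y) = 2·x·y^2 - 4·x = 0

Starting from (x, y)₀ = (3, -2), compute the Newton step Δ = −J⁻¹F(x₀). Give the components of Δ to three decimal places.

(-1.389, 0.269)

At (3, -2): F = (37.000, 12.000).
Jacobian J = [[10·x + 2·y + 2, 2·x + 1], [2·y^2 - 4, 4·x·y]].
At the point, J = [[28.000, 7.000], [4.000, -24.000]] (det J = -700.000).
Solving J·Δ = −F gives Δ = (-1.389, 0.269).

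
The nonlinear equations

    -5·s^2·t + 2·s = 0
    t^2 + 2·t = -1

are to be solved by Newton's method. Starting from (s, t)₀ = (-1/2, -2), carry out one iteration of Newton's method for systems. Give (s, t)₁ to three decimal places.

At (-1/2, -2): F = (1.500, 1.000).
Jacobian J = [[-10·s·t + 2, -5·s^2], [0, 2·t + 2]].
At the point, J = [[-8.000, -1.250], [0.000, -2.000]] (det J = 16.000).
Solving J·Δ = −F gives Δ = (0.109, 0.500).
Then the next iterate is (s, t)₁ = (-0.391, -1.500).

(-0.391, -1.500)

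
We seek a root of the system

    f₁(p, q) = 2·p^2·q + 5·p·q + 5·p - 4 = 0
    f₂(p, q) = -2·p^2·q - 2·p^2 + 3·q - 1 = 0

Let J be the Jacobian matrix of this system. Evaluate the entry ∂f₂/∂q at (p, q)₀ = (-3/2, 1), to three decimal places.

-1.500

∂f₂/∂q = -2·p^2 + 3.
At (-3/2, 1) this is -1.500.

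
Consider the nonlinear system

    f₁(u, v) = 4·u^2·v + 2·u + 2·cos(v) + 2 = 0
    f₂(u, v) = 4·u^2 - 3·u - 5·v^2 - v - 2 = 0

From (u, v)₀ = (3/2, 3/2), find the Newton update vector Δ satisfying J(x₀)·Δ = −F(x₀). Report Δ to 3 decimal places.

(-0.591, -0.973)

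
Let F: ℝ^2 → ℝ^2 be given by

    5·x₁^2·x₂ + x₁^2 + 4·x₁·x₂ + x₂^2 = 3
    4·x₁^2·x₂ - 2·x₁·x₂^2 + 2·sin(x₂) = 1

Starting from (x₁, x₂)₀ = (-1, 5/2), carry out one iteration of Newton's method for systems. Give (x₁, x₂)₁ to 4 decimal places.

At (-1, 5/2): F = (6.7500, 22.696944).
Jacobian J = [[10·x₁·x₂ + 2·x₁ + 4·x₂, 5·x₁^2 + 4·x₁ + 2·x₂], [8·x₁·x₂ - 2·x₂^2, 4·x₁^2 - 4·x₁·x₂ + 2·cos(x₂)]].
At the point, J = [[-17.0000, 6.0000], [-32.5000, 12.397713]] (det J = -15.761117).
Solving J·Δ = −F gives Δ = (-3.3308, -10.5623).
Then the next iterate is (x₁, x₂)₁ = (-4.3308, -8.0623).

(-4.3308, -8.0623)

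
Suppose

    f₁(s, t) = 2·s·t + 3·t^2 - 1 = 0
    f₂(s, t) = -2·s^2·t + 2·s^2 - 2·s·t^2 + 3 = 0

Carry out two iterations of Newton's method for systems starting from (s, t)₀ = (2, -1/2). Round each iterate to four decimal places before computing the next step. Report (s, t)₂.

At (2, -1/2): F = (-2.2500, 14.0000).
Jacobian J = [[2·t, 2·s + 6·t], [-4·s·t + 4·s - 2·t^2, -2·s^2 - 4·s·t]].
At the point, J = [[-1.0000, 1.0000], [11.5000, -4.0000]] (det J = -7.5000).
Solving J·Δ = −F gives Δ = (-0.6667, 1.5833).
Then the next iterate is (s, t)₁ = (1.3333, 1.0833).
Round to (1.3333, 1.0833) and repeat: F = (5.409344, -0.425522), J = [[2.1666, 9.1664], [-2.791333, -9.332833]].
Δ = (8.6814, -2.6421), so (s, t)₂ = (10.0147, -1.5588).

(10.0147, -1.5588)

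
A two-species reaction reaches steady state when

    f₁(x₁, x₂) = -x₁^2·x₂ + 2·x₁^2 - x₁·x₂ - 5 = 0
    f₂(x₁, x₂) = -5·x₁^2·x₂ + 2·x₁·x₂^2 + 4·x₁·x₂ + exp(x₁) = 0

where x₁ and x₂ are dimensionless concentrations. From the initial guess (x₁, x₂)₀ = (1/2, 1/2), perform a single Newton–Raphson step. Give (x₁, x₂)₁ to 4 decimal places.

(2.7856, -2.9526)

At (1/2, 1/2): F = (-4.8750, 2.273721).
Jacobian J = [[-2·x₁·x₂ + 4·x₁ - x₂, -x₁^2 - x₁], [-10·x₁·x₂ + 2·x₂^2 + 4·x₂ + exp(x₁), -5·x₁^2 + 4·x₁·x₂ + 4·x₁]].
At the point, J = [[1.0000, -0.7500], [1.648721, 1.7500]] (det J = 2.986541).
Solving J·Δ = −F gives Δ = (2.2856, -3.4526).
Then the next iterate is (x₁, x₂)₁ = (2.7856, -2.9526).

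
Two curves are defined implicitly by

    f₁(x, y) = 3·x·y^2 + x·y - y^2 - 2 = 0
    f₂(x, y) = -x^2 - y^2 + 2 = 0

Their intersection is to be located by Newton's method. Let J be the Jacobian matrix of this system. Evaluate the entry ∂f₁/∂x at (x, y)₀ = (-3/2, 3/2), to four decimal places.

8.2500

∂f₁/∂x = 3·y^2 + y.
At (-3/2, 3/2) this is 8.2500.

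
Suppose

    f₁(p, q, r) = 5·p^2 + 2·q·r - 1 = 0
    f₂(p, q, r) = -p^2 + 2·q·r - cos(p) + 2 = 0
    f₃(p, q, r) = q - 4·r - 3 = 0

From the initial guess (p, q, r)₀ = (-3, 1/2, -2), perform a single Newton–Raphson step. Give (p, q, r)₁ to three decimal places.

At (-3, 1/2, -2): F = (42.000, -8.01001, 5.500).
Jacobian J = [[10·p, 2·r, 2·q], [-2·p + sin(p), 2·r, 2·q], [0, 1, -4]].
At the point, J = [[-30.000, -4.000, 1.000], [5.85888, -4.000, 1.000], [0.000, 1.000, -4.000]] (det J = -537.88320).
Solving J·Δ = −F gives Δ = (1.395, 0.410, 1.477).
Then the next iterate is (p, q, r)₁ = (-1.605, 0.910, -0.523).

(-1.605, 0.910, -0.523)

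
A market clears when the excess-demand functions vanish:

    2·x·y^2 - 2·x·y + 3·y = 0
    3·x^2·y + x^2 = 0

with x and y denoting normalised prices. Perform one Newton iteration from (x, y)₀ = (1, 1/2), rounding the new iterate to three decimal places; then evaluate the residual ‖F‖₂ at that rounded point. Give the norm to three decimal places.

0.750

At (1, 1/2): F = (1.000, 2.500).
Jacobian J = [[2·y^2 - 2·y, 4·x·y - 2·x + 3], [6·x·y + 2·x, 3·x^2]].
At the point, J = [[-0.500, 3.000], [5.000, 3.000]] (det J = -16.500).
Solving J·Δ = −F gives Δ = (-0.273, -0.379).
Then the next iterate is (x, y)₁ = (0.727, 0.121).
Re-evaluating at (0.727, 0.121): F = (0.20835, 0.72039), so ‖F‖₂ = 0.750.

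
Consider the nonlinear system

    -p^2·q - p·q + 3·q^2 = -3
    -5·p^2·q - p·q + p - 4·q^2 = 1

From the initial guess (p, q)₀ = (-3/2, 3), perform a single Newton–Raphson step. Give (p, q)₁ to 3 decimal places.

At (-3/2, 3): F = (27.750, -67.750).
Jacobian J = [[-2·p·q - q, -p^2 - p + 6·q], [-10·p·q - q + 1, -5·p^2 - p - 8·q]].
At the point, J = [[6.000, 17.250], [43.000, -33.750]] (det J = -944.250).
Solving J·Δ = −F gives Δ = (0.246, -1.694).
Then the next iterate is (p, q)₁ = (-1.254, 1.306).

(-1.254, 1.306)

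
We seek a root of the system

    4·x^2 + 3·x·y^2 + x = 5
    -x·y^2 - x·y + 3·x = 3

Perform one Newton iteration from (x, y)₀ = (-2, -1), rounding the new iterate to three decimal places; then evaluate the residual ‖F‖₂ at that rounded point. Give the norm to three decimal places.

1252.094

At (-2, -1): F = (3.000, -9.000).
Jacobian J = [[8·x + 3·y^2 + 1, 6·x·y], [-y^2 - y + 3, -2·x·y - x]].
At the point, J = [[-12.000, 12.000], [3.000, -2.000]] (det J = -12.000).
Solving J·Δ = −F gives Δ = (8.500, 8.250).
Then the next iterate is (x, y)₁ = (6.500, 7.250).
Re-evaluating at (6.500, 7.250): F = (1195.46875, -372.28125), so ‖F‖₂ = 1252.094.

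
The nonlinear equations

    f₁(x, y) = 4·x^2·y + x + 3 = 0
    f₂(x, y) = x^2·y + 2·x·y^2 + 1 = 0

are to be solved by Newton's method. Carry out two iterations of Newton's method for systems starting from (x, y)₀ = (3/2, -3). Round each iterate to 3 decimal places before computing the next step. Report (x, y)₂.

(1.087, -0.980)

At (3/2, -3): F = (-22.500, 21.250).
Jacobian J = [[8·x·y + 1, 4·x^2], [2·x·y + 2·y^2, x^2 + 4·x·y]].
At the point, J = [[-35.000, 9.000], [9.000, -15.750]] (det J = 470.250).
Solving J·Δ = −F gives Δ = (-0.347, 1.151).
Then the next iterate is (x, y)₁ = (1.153, -1.849).
Round to (1.153, -1.849) and repeat: F = (-5.67931, 6.42568), J = [[-16.05518, 5.31764], [2.57381, -7.19818]].
Δ = (-0.066, 0.869), so (x, y)₂ = (1.087, -0.980).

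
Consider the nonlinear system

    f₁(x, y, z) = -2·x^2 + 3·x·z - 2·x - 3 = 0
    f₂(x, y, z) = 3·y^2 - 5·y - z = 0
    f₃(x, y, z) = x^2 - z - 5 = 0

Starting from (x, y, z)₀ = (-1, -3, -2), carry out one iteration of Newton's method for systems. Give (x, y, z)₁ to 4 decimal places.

(-5.5000, -1.3913, 5.0000)

At (-1, -3, -2): F = (3.0000, 44.0000, -2.0000).
Jacobian J = [[-4·x + 3·z - 2, 0, 3·x], [0, 6·y - 5, -1], [2·x, 0, -1]].
At the point, J = [[-4.0000, 0.0000, -3.0000], [0.0000, -23.0000, -1.0000], [-2.0000, 0.0000, -1.0000]] (det J = 46.0000).
Solving J·Δ = −F gives Δ = (-4.5000, 1.6087, 7.0000).
Then the next iterate is (x, y, z)₁ = (-5.5000, -1.3913, 5.0000).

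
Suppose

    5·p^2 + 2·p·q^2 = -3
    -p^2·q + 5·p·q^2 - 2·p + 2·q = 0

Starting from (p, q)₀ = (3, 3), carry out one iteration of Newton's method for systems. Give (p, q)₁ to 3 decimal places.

(1.516, 2.146)

At (3, 3): F = (102.000, 108.000).
Jacobian J = [[10·p + 2·q^2, 4·p·q], [-2·p·q + 5·q^2 - 2, -p^2 + 10·p·q + 2]].
At the point, J = [[48.000, 36.000], [25.000, 83.000]] (det J = 3084.000).
Solving J·Δ = −F gives Δ = (-1.484, -0.854).
Then the next iterate is (p, q)₁ = (1.516, 2.146).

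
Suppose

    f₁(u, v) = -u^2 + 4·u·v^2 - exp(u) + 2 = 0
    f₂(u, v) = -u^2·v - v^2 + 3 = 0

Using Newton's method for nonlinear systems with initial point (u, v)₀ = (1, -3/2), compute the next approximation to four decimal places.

At (1, -3/2): F = (7.281718, 2.2500).
Jacobian J = [[-2·u + 4·v^2 - exp(u), 8·u·v], [-2·u·v, -u^2 - 2·v]].
At the point, J = [[4.281718, -12.0000], [3.0000, 2.0000]] (det J = 44.563436).
Solving J·Δ = −F gives Δ = (-0.9327, 0.2740).
Then the next iterate is (u, v)₁ = (0.0673, -1.2260).

(0.0673, -1.2260)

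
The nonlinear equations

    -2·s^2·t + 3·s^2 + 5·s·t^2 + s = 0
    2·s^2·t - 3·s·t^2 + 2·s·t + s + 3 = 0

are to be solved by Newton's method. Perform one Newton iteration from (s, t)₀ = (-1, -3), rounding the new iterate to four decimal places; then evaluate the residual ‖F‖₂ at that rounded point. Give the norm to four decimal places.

215.4929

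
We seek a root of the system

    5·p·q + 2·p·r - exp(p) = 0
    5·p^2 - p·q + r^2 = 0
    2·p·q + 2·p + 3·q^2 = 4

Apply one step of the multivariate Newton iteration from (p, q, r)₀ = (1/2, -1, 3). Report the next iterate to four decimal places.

At (1/2, -1, 3): F = (-1.148721, 10.7500, -1.0000).
Jacobian J = [[5·q + 2·r - exp(p), 5·p, 2·p], [10·p - q, -p, 2·r], [2·q + 2, 2·p + 6·q, 0]].
At the point, J = [[-0.648721, 2.5000, 1.0000], [6.0000, -0.5000, 6.0000], [0.0000, -5.0000, 0.0000]] (det J = -49.461638).
Solving J·Δ = −F gives Δ = (-2.0968, -0.2000, 0.2885).
Then the next iterate is (p, q, r)₁ = (-1.5968, -1.2000, 3.2885).

(-1.5968, -1.2000, 3.2885)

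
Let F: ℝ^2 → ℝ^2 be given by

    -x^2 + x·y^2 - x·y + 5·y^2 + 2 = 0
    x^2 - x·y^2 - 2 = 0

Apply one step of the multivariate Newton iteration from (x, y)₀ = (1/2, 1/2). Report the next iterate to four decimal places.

(3.0400, 0.5600)

At (1/2, 1/2): F = (2.8750, -1.8750).
Jacobian J = [[-2·x + y^2 - y, 2·x·y - x + 10·y], [2·x - y^2, -2·x·y]].
At the point, J = [[-1.2500, 5.0000], [0.7500, -0.5000]] (det J = -3.1250).
Solving J·Δ = −F gives Δ = (2.5400, 0.0600).
Then the next iterate is (x, y)₁ = (3.0400, 0.5600).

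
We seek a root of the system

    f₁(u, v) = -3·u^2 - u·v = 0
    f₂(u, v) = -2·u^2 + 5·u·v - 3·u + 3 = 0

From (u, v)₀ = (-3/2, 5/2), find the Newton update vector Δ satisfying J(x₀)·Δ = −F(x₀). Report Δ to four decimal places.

At (-3/2, 5/2): F = (-3.0000, -15.7500).
Jacobian J = [[-6·u - v, -u], [-4·u + 5·v - 3, 5·u]].
At the point, J = [[6.5000, 1.5000], [15.5000, -7.5000]] (det J = -72.0000).
Solving J·Δ = −F gives Δ = (0.6406, -0.7760).

(0.6406, -0.7760)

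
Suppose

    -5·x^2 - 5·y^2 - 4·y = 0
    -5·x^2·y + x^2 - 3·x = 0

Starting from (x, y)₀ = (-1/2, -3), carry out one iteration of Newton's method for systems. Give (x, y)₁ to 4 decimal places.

At (-1/2, -3): F = (-34.2500, 5.5000).
Jacobian J = [[-10·x, -10·y - 4], [-10·x·y + 2·x - 3, -5·x^2]].
At the point, J = [[5.0000, 26.0000], [-19.0000, -1.2500]] (det J = 487.7500).
Solving J·Δ = −F gives Δ = (0.2054, 1.2778).
Then the next iterate is (x, y)₁ = (-0.2946, -1.7222).

(-0.2946, -1.7222)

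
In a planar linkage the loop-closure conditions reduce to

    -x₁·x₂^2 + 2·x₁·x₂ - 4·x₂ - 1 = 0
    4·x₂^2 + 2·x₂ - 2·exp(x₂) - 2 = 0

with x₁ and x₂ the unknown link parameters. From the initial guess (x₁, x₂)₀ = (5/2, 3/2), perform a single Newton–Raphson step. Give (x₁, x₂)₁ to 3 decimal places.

(7.550, 1.294)

At (5/2, 3/2): F = (-5.125, 1.03662).
Jacobian J = [[-x₂^2 + 2·x₂, -2·x₁·x₂ + 2·x₁ - 4], [0, 8·x₂ - 2·exp(x₂) + 2]].
At the point, J = [[0.750, -6.500], [0.000, 5.03662]] (det J = 3.77747).
Solving J·Δ = −F gives Δ = (5.050, -0.206).
Then the next iterate is (x₁, x₂)₁ = (7.550, 1.294).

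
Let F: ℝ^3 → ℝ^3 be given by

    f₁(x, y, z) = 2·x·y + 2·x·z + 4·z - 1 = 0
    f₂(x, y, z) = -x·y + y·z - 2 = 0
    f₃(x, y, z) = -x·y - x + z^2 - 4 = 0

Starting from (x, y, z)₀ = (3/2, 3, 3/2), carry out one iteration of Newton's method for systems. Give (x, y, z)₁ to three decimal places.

(0.667, -0.278, 1.333)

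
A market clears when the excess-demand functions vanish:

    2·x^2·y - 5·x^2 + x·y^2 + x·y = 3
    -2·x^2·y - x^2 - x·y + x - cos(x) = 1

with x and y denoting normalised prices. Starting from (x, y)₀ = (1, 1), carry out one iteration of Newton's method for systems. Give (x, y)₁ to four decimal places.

At (1, 1): F = (-4.0000, -4.540302).
Jacobian J = [[4·x·y - 10·x + y^2 + y, 2·x^2 + 2·x·y + x], [-4·x·y - 2·x - y + sin(x) + 1, -2·x^2 - x]].
At the point, J = [[-4.0000, 5.0000], [-5.158529, -3.0000]] (det J = 37.792645).
Solving J·Δ = −F gives Δ = (-0.9182, 0.0654).
Then the next iterate is (x, y)₁ = (0.0818, 1.0654).

(0.0818, 1.0654)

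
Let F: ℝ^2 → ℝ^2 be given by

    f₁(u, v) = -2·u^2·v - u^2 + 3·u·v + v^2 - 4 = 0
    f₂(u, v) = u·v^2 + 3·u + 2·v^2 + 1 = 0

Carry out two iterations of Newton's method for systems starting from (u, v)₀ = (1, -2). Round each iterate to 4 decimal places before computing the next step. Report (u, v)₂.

(-2.3889, -1.3889)

At (1, -2): F = (-3.0000, 16.0000).
Jacobian J = [[-4·u·v - 2·u + 3·v, -2·u^2 + 3·u + 2·v], [v^2 + 3, 2·u·v + 4·v]].
At the point, J = [[0.0000, -3.0000], [7.0000, -12.0000]] (det J = 21.0000).
Solving J·Δ = −F gives Δ = (-4.0000, -1.0000).
Then the next iterate is (u, v)₁ = (-3.0000, -3.0000).
Round to (-3.0000, -3.0000) and repeat: F = (77.0000, -17.0000), J = [[-39.0000, -33.0000], [12.0000, 6.0000]].
Δ = (0.6111, 1.6111), so (u, v)₂ = (-2.3889, -1.3889).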